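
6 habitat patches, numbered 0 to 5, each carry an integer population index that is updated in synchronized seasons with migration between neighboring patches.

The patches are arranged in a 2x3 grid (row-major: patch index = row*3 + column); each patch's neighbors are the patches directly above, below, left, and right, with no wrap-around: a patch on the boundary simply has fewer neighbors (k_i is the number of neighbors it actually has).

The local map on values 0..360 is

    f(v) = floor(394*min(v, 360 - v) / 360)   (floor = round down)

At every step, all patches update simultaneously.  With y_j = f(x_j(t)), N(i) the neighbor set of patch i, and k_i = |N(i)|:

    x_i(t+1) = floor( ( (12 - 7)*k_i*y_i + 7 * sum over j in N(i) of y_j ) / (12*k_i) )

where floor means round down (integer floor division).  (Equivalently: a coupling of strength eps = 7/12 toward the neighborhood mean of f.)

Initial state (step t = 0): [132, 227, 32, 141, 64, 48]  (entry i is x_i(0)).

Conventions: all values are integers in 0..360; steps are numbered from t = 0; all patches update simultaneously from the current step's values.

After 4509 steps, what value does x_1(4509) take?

Simulating step by step:
t=0: [132, 227, 32, 141, 64, 48]
t=1: [147, 108, 72, 126, 97, 52]
t=2: [141, 116, 83, 134, 104, 77]
t=3: [143, 121, 98, 138, 116, 94]
t=4: [147, 130, 112, 145, 127, 110]
t=5: [154, 140, 127, 152, 139, 125]
t=6: [163, 152, 141, 162, 151, 141]
t=7: [174, 165, 157, 173, 165, 157]
t=8: [186, 180, 173, 186, 180, 173]
t=9: [192, 194, 191, 192, 194, 191]
t=10: [182, 181, 183, 182, 181, 183]
t=11: [194, 194, 193, 194, 194, 193]
t=12: [181, 181, 181, 181, 181, 181]
t=13: [195, 195, 195, 195, 195, 195]
t=14: [180, 180, 180, 180, 180, 180]
t=15: [197, 197, 197, 197, 197, 197]
t=16: [178, 178, 178, 178, 178, 178]
t=17: [194, 194, 194, 194, 194, 194]
t=18: [181, 181, 181, 181, 181, 181]

Answer: x_1(4509) = 197
Key observation: The state at step 12, [181, 181, 181, 181, 181, 181], reappears at step 18: the system is in a cycle of period 6 from step 12 on.  Therefore the state at step 4509 equals the state at step 12 + ((4509 - 12) mod 6) = 15, which is [197, 197, 197, 197, 197, 197].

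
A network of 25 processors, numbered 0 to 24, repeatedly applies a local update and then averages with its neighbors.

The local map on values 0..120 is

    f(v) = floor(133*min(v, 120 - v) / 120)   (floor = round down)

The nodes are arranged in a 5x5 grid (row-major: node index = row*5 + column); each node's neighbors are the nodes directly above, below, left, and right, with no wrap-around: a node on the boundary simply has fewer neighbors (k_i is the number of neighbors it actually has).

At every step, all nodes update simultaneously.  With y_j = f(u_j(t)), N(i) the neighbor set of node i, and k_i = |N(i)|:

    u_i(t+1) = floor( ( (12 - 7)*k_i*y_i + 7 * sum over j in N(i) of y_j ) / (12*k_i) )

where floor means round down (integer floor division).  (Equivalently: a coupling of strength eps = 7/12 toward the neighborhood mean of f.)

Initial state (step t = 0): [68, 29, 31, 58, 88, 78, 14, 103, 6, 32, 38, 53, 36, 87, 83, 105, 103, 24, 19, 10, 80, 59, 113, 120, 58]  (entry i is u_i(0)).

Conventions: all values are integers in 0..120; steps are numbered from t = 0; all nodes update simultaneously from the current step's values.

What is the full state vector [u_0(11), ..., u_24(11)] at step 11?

Answer: [64, 64, 63, 62, 62, 64, 63, 63, 62, 62, 63, 63, 63, 63, 63, 62, 62, 63, 63, 62, 62, 63, 63, 61, 60]

Derivation:
t=0: [68, 29, 31, 58, 88, 78, 14, 103, 6, 32, 38, 53, 36, 87, 83, 105, 103, 24, 19, 10, 80, 59, 113, 120, 58]
t=1: [46, 33, 36, 41, 43, 41, 28, 21, 24, 30, 40, 40, 36, 30, 33, 26, 31, 23, 19, 29, 41, 40, 20, 17, 29]
t=2: [44, 38, 36, 40, 42, 43, 34, 29, 30, 34, 41, 39, 34, 31, 34, 35, 34, 27, 24, 30, 39, 37, 26, 22, 27]
t=3: [45, 41, 39, 41, 42, 44, 39, 34, 35, 37, 43, 40, 35, 33, 35, 40, 37, 30, 28, 31, 40, 38, 29, 26, 28]
t=4: [47, 45, 42, 43, 44, 47, 43, 39, 39, 40, 46, 42, 37, 36, 37, 44, 40, 34, 32, 33, 43, 40, 33, 29, 31]
t=5: [51, 48, 46, 46, 46, 50, 47, 43, 43, 44, 49, 45, 41, 39, 40, 47, 43, 38, 35, 36, 46, 43, 36, 33, 34]
t=6: [54, 52, 50, 49, 49, 54, 51, 47, 47, 47, 52, 49, 45, 43, 43, 51, 47, 42, 39, 39, 49, 46, 40, 37, 37]
t=7: [58, 56, 54, 53, 53, 58, 55, 52, 51, 51, 56, 53, 49, 47, 47, 55, 51, 46, 43, 43, 53, 50, 44, 41, 41]
t=8: [63, 61, 59, 57, 57, 62, 60, 57, 55, 55, 61, 58, 54, 52, 51, 59, 55, 50, 47, 47, 57, 54, 49, 45, 45]
t=9: [63, 64, 64, 62, 62, 64, 64, 62, 60, 59, 64, 63, 59, 56, 56, 63, 60, 55, 52, 52, 62, 59, 54, 50, 49]
t=10: [62, 62, 62, 64, 64, 62, 62, 63, 64, 64, 62, 63, 63, 62, 61, 63, 64, 61, 57, 57, 64, 63, 59, 55, 55]
t=11: [64, 64, 63, 62, 62, 64, 63, 63, 62, 62, 63, 63, 63, 63, 63, 62, 62, 63, 63, 62, 62, 63, 63, 61, 60]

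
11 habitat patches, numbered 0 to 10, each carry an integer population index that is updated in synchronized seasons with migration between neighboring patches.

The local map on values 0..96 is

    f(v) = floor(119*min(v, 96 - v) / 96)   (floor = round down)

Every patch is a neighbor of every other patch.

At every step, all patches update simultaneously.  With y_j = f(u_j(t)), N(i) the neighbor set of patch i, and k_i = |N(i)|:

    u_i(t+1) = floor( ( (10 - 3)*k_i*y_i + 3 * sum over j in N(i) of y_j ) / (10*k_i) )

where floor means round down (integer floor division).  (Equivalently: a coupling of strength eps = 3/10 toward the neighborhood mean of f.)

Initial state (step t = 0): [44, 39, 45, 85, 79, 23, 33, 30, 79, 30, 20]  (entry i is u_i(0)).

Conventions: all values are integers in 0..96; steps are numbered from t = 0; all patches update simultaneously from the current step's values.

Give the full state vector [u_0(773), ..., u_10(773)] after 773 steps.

Simulating step by step:
t=0: [44, 39, 45, 85, 79, 23, 33, 30, 79, 30, 20]
t=1: [47, 43, 48, 20, 25, 30, 38, 36, 25, 36, 27]
t=2: [52, 49, 53, 29, 33, 38, 45, 43, 33, 43, 35]
t=3: [52, 54, 51, 39, 42, 47, 52, 51, 42, 51, 44]
t=4: [53, 52, 54, 49, 52, 56, 53, 54, 52, 54, 53]
t=5: [53, 53, 52, 56, 53, 50, 53, 52, 53, 52, 53]
t=6: [53, 53, 53, 50, 53, 55, 53, 53, 53, 53, 53]
t=7: [53, 53, 53, 55, 53, 51, 53, 53, 53, 53, 53]
t=8: [52, 52, 52, 50, 52, 54, 52, 52, 52, 52, 52]
t=9: [54, 54, 54, 56, 54, 52, 54, 54, 54, 54, 54]
t=10: [51, 51, 51, 49, 51, 53, 51, 51, 51, 51, 51]
t=11: [55, 55, 55, 57, 55, 53, 55, 55, 55, 55, 55]
t=12: [50, 50, 50, 48, 50, 52, 50, 50, 50, 50, 50]
t=13: [56, 56, 56, 58, 56, 54, 56, 56, 56, 56, 56]
t=14: [49, 49, 49, 47, 49, 51, 49, 49, 49, 49, 49]
t=15: [57, 57, 57, 57, 57, 55, 57, 57, 57, 57, 57]
t=16: [48, 48, 48, 48, 48, 49, 48, 48, 48, 48, 48]
t=17: [58, 58, 58, 58, 58, 58, 58, 58, 58, 58, 58]
t=18: [47, 47, 47, 47, 47, 47, 47, 47, 47, 47, 47]
t=19: [58, 58, 58, 58, 58, 58, 58, 58, 58, 58, 58]

Answer: [58, 58, 58, 58, 58, 58, 58, 58, 58, 58, 58]
Key observation: The state at step 17, [58, 58, 58, 58, 58, 58, 58, 58, 58, 58, 58], reappears at step 19: the system is in a cycle of period 2 from step 17 on.  Therefore the state at step 773 equals the state at step 17 + ((773 - 17) mod 2) = 17, which is [58, 58, 58, 58, 58, 58, 58, 58, 58, 58, 58].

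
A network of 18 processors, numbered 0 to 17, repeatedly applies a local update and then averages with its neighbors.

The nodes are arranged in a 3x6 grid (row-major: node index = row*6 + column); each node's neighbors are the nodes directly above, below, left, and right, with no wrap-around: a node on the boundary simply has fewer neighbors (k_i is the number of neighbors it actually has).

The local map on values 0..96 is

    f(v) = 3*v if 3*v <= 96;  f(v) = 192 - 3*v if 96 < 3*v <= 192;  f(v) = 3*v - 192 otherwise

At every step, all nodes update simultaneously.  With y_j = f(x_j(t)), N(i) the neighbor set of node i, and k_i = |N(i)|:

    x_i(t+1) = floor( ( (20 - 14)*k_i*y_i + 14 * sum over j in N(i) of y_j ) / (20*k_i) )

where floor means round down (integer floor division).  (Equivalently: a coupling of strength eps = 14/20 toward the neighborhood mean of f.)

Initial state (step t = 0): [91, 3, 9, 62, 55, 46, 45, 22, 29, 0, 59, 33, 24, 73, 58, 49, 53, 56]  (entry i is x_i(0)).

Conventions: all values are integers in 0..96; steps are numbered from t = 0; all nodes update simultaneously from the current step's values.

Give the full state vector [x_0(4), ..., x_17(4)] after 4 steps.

Answer: [53, 54, 48, 53, 76, 80, 36, 60, 48, 62, 84, 83, 39, 50, 55, 69, 86, 85]

Derivation:
t=0: [91, 3, 9, 62, 55, 46, 45, 22, 29, 0, 59, 33, 24, 73, 58, 49, 53, 56]
t=1: [47, 43, 31, 14, 25, 58, 68, 51, 45, 26, 31, 49, 51, 44, 42, 25, 29, 51]
t=2: [41, 61, 65, 70, 58, 47, 33, 45, 65, 70, 77, 48, 36, 51, 64, 76, 74, 57]
t=3: [56, 32, 7, 14, 30, 38, 76, 42, 14, 22, 31, 40, 71, 44, 18, 22, 31, 33]
t=4: [53, 54, 48, 53, 76, 80, 36, 60, 48, 62, 84, 83, 39, 50, 55, 69, 86, 85]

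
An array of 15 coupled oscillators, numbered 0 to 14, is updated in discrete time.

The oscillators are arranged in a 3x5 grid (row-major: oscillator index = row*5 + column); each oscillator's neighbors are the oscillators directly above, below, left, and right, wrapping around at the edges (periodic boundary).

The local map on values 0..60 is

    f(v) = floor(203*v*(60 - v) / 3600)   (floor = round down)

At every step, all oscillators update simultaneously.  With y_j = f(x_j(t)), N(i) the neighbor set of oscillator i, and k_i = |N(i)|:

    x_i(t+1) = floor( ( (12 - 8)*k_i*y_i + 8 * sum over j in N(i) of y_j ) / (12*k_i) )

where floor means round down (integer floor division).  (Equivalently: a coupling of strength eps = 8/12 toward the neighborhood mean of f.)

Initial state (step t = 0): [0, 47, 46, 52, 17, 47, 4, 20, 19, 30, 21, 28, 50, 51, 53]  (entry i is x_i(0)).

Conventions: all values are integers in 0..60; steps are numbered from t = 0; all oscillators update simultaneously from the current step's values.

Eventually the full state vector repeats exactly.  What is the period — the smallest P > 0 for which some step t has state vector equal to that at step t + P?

Answer: 2
Key observation: The state at step 4, [50, 50, 50, 50, 50, 50, 50, 50, 50, 50, 50, 50, 50, 50, 50], reappears at step 6 — and no state repeats earlier — so the cycle the system enters has period 2.

Derivation:
t=0: [0, 47, 46, 52, 17, 47, 4, 20, 19, 30, 21, 28, 50, 51, 53]
t=1: [25, 27, 33, 31, 29, 29, 31, 34, 38, 39, 32, 36, 35, 27, 33]
t=2: [49, 49, 49, 49, 49, 49, 49, 49, 48, 48, 49, 49, 49, 49, 49]
t=3: [30, 30, 30, 30, 30, 30, 30, 30, 31, 31, 30, 30, 30, 30, 30]
t=4: [50, 50, 50, 50, 50, 50, 50, 50, 50, 50, 50, 50, 50, 50, 50]
t=5: [28, 28, 28, 28, 28, 28, 28, 28, 28, 28, 28, 28, 28, 28, 28]
t=6: [50, 50, 50, 50, 50, 50, 50, 50, 50, 50, 50, 50, 50, 50, 50]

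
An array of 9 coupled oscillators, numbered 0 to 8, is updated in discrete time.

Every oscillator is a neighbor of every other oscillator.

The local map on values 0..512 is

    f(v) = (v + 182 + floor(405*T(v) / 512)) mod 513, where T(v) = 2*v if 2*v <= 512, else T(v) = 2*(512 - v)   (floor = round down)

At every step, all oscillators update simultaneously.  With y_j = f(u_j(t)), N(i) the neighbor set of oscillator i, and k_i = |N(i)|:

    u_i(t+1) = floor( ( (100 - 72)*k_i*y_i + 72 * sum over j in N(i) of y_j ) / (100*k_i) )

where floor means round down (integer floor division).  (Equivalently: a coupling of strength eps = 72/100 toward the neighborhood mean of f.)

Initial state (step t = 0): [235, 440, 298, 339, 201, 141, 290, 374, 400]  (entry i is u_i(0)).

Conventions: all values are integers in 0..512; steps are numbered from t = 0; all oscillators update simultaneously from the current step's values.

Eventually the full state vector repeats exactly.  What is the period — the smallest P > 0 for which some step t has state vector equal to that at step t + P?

Answer: 2
Key observation: The state at step 8, [302, 302, 302, 302, 302, 302, 302, 302, 302], reappears at step 10 — and no state repeats earlier — so the cycle the system enters has period 2.

Derivation:
t=0: [235, 440, 298, 339, 201, 141, 290, 374, 400]
t=1: [243, 232, 248, 244, 226, 197, 249, 240, 237]
t=2: [279, 274, 281, 280, 271, 256, 282, 277, 276]
t=3: [317, 318, 317, 317, 318, 320, 317, 318, 318]
t=4: [293, 293, 293, 293, 293, 293, 293, 293, 293]
t=5: [308, 308, 308, 308, 308, 308, 308, 308, 308]
t=6: [299, 299, 299, 299, 299, 299, 299, 299, 299]
t=7: [304, 304, 304, 304, 304, 304, 304, 304, 304]
t=8: [302, 302, 302, 302, 302, 302, 302, 302, 302]
t=9: [303, 303, 303, 303, 303, 303, 303, 303, 303]
t=10: [302, 302, 302, 302, 302, 302, 302, 302, 302]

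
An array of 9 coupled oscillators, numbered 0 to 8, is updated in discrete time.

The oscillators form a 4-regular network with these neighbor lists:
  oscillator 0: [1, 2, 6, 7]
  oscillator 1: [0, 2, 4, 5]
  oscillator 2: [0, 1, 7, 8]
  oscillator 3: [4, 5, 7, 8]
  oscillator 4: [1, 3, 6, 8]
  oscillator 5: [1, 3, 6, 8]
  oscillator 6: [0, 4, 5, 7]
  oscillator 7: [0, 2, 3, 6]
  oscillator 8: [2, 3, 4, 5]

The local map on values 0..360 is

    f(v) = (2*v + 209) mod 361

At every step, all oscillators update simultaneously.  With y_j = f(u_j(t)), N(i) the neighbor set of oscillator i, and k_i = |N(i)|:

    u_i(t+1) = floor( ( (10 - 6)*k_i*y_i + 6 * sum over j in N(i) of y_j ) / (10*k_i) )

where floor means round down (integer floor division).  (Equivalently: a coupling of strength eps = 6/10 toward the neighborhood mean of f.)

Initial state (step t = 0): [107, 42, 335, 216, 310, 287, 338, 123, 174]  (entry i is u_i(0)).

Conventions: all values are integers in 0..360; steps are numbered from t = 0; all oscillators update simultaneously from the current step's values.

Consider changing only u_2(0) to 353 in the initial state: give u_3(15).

Simulating step by step:
t=0: [107, 42, 353, 216, 310, 287, 338, 123, 174]
t=1: [136, 180, 173, 180, 182, 164, 113, 142, 174]
t=2: [139, 188, 176, 190, 187, 173, 125, 142, 196]
t=3: [148, 200, 188, 209, 207, 196, 140, 150, 222]
t=4: [169, 229, 214, 247, 244, 236, 170, 173, 265]
t=5: [219, 290, 215, 266, 262, 255, 230, 226, 197]
t=6: [257, 166, 245, 144, 99, 238, 266, 253, 196]
t=7: [134, 178, 251, 199, 104, 215, 116, 215, 222]
t=8: [183, 201, 273, 234, 145, 234, 141, 230, 256]
t=9: [193, 205, 183, 294, 213, 284, 198, 227, 264]
t=10: [246, 219, 206, 126, 198, 110, 227, 235, 98]
t=11: [310, 251, 252, 141, 207, 137, 266, 277, 118]
t=12: [157, 266, 228, 128, 192, 136, 87, 107, 163]
t=13: [125, 130, 184, 129, 140, 95, 95, 113, 183]
t=14: [104, 115, 160, 110, 121, 85, 65, 98, 158]
t=15: [116, 81, 118, 74, 133, 104, 166, 112, 117]

Answer: u_3(15) = 74
Key observation: This trace re-runs the system from the modified initial state.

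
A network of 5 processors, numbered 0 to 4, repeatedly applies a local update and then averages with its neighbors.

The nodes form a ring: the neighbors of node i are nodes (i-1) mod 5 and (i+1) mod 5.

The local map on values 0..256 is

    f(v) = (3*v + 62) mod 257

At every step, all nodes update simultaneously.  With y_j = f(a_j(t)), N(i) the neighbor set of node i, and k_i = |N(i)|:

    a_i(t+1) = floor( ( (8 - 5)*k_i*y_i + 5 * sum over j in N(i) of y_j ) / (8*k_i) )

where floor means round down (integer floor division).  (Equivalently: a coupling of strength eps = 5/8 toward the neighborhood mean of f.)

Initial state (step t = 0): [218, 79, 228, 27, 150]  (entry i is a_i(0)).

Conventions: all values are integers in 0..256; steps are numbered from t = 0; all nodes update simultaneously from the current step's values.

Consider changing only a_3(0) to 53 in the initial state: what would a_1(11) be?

Simulating step by step:
t=0: [218, 79, 228, 53, 150]
t=1: [168, 151, 169, 235, 227]
t=2: [91, 33, 100, 183, 181]
t=3: [108, 117, 120, 97, 88]
t=4: [118, 150, 140, 109, 96]
t=5: [168, 215, 205, 148, 125]
t=6: [136, 139, 199, 200, 161]
t=7: [158, 195, 170, 110, 124]
t=8: [105, 74, 105, 124, 115]
t=9: [100, 85, 108, 150, 149]
t=10: [136, 95, 146, 214, 207]
t=11: [160, 176, 178, 200, 189]

Answer: a_1(11) = 176
Key observation: This trace re-runs the system from the modified initial state.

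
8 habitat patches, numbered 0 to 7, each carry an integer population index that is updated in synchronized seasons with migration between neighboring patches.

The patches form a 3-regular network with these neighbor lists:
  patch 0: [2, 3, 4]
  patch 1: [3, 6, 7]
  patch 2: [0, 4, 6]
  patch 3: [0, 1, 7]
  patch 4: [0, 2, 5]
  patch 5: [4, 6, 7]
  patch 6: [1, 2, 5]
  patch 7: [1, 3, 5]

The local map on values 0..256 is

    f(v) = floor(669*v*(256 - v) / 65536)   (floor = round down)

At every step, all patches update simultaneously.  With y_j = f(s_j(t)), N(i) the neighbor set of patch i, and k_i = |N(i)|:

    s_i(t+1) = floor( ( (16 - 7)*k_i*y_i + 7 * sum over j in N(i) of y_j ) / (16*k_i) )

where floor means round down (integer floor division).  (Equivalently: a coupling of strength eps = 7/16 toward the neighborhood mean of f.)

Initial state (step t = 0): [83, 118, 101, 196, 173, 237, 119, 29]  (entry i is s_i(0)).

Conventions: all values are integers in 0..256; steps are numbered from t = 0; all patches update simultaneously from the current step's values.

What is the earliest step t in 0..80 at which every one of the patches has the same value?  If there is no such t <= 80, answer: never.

Simulating step by step:
t=0: [83, 118, 101, 196, 173, 237, 119, 29]  (not all equal)
t=1: [144, 144, 156, 122, 133, 80, 147, 85]  (not all equal)
t=2: [163, 161, 161, 162, 161, 150, 159, 152]  (not all equal)
t=3: [154, 156, 155, 155, 156, 160, 157, 159]  (not all equal)
t=4: [159, 158, 159, 158, 158, 156, 158, 157]  (not all equal)
t=5: [157, 158, 157, 157, 157, 158, 158, 158]  (not all equal)
t=6: [158, 158, 158, 158, 158, 158, 158, 158]  (all equal)

Answer: 6
Key observation: Synchronization is absorbing here: once all patches are equal they stay equal, and step 6 is the first all-equal step.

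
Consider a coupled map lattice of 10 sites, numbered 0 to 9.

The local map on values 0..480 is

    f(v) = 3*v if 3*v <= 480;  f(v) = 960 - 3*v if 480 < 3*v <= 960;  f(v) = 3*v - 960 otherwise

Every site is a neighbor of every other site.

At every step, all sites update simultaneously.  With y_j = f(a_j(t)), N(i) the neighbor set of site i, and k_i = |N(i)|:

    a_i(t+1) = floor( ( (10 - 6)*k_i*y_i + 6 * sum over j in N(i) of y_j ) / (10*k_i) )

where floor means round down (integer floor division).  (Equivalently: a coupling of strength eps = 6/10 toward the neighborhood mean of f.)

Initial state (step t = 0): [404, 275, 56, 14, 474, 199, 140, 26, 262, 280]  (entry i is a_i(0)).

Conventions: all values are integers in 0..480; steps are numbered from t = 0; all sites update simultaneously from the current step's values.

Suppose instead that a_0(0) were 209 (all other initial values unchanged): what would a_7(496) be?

Answer: a_7(496) = 261
Key observation: The state at step 25, [26, 22, 23, 25, 23, 18, 35, 35, 25, 27], reappears at step 37: the system is in a cycle of period 12 from step 25 on.  Therefore the state at step 496 equals the state at step 25 + ((496 - 25) mod 12) = 28, which is [270, 274, 273, 271, 273, 278, 261, 261, 271, 269].

Derivation:
t=0: [209, 275, 56, 14, 474, 199, 140, 26, 262, 280]
t=1: [264, 198, 209, 167, 307, 274, 293, 179, 211, 193]
t=2: [237, 303, 292, 334, 194, 227, 208, 322, 290, 308]
t=3: [186, 120, 131, 117, 229, 196, 215, 105, 133, 115]
t=4: [369, 355, 366, 352, 326, 359, 340, 340, 368, 350]
t=5: [114, 100, 111, 97, 71, 104, 85, 85, 113, 95]
t=6: [309, 295, 306, 292, 266, 299, 280, 280, 308, 290]
t=7: [66, 80, 69, 83, 109, 76, 95, 95, 67, 85]
t=8: [231, 245, 234, 248, 274, 241, 260, 260, 232, 250]
t=9: [234, 220, 231, 217, 191, 224, 205, 205, 233, 215]
t=10: [291, 305, 294, 308, 334, 301, 320, 320, 292, 310]
t=11: [59, 45, 56, 42, 44, 49, 30, 30, 58, 40]
t=12: [149, 135, 146, 132, 134, 139, 120, 120, 148, 130]
t=13: [419, 405, 416, 402, 404, 409, 390, 390, 418, 400]
t=14: [269, 255, 266, 252, 254, 259, 240, 240, 268, 250]
t=15: [180, 194, 183, 197, 195, 190, 209, 209, 181, 199]
t=16: [392, 378, 389, 375, 377, 382, 363, 363, 391, 373]
t=17: [188, 174, 185, 171, 173, 178, 159, 159, 187, 169]
t=18: [422, 436, 425, 439, 437, 432, 449, 449, 423, 441]
t=19: [332, 346, 335, 349, 347, 342, 359, 359, 333, 351]
t=20: [62, 76, 65, 79, 77, 72, 89, 89, 63, 81]
t=21: [212, 226, 215, 229, 227, 222, 239, 239, 213, 231]
t=22: [297, 283, 294, 280, 282, 287, 270, 270, 296, 278]
t=23: [95, 109, 98, 112, 110, 105, 122, 122, 96, 114]
t=24: [311, 325, 314, 328, 326, 321, 338, 338, 312, 330]
t=25: [26, 22, 23, 25, 23, 18, 35, 35, 25, 27]
t=26: [77, 73, 74, 76, 74, 69, 86, 86, 76, 78]
t=27: [230, 226, 227, 229, 227, 222, 239, 239, 229, 231]
t=28: [270, 274, 273, 271, 273, 278, 261, 261, 271, 269]
t=29: [149, 145, 146, 148, 146, 141, 158, 158, 148, 150]
t=30: [446, 442, 443, 445, 443, 438, 455, 455, 445, 447]
t=31: [377, 373, 374, 376, 374, 369, 386, 386, 376, 378]
t=32: [170, 166, 167, 169, 167, 162, 179, 179, 169, 171]
t=33: [450, 454, 453, 451, 453, 458, 441, 441, 451, 449]
t=34: [390, 394, 393, 391, 393, 398, 381, 381, 391, 389]
t=35: [210, 214, 213, 211, 213, 218, 201, 201, 211, 209]
t=36: [329, 325, 326, 328, 326, 321, 338, 338, 328, 330]
t=37: [26, 22, 23, 25, 23, 18, 35, 35, 25, 27]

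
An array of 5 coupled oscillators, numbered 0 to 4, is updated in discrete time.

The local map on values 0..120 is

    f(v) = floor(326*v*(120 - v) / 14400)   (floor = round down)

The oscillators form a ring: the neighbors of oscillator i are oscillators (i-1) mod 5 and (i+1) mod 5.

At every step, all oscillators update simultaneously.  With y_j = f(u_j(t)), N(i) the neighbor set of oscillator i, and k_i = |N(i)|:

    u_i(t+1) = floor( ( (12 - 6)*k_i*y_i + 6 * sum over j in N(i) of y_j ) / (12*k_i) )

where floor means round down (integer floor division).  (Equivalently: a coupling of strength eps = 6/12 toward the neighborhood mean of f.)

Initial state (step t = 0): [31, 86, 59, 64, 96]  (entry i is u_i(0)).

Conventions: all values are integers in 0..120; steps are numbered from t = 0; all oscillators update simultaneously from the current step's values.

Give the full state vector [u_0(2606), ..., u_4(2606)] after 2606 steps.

Answer: [77, 77, 77, 77, 77]
Key observation: The state at step 4, [77, 77, 77, 77, 77], reappears at step 6: the system is in a cycle of period 2 from step 4 on.  Therefore the state at step 2606 equals the state at step 4 + ((2606 - 4) mod 2) = 4, which is [77, 77, 77, 77, 77].

Derivation:
t=0: [31, 86, 59, 64, 96]
t=1: [60, 68, 77, 73, 61]
t=2: [80, 78, 76, 77, 80]
t=3: [72, 73, 74, 73, 72]
t=4: [77, 77, 77, 77, 77]
t=5: [74, 74, 74, 74, 74]
t=6: [77, 77, 77, 77, 77]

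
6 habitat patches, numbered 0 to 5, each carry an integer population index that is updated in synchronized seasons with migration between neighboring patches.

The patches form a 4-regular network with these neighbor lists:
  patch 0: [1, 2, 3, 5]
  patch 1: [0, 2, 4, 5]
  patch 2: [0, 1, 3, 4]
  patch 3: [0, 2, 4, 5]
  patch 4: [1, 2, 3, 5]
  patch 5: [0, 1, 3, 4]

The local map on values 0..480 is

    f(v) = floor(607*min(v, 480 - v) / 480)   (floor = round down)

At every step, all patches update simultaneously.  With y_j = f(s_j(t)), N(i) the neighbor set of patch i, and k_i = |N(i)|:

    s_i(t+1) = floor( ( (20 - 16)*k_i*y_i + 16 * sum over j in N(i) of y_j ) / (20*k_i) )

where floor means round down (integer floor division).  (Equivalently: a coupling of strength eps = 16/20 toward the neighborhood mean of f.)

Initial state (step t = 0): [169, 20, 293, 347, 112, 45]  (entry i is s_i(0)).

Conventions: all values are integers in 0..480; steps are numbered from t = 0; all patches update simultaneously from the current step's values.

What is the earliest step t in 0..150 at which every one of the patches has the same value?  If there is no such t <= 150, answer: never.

Simulating step by step:
t=0: [169, 20, 293, 347, 112, 45]  (not all equal)
t=1: [139, 134, 156, 162, 125, 120]  (not all equal)
t=2: [179, 170, 180, 177, 175, 171]  (not all equal)
t=3: [221, 220, 222, 222, 220, 220]  (not all equal)
t=4: [279, 278, 279, 279, 278, 278]  (not all equal)
t=5: [254, 254, 254, 254, 254, 254]  (all equal)

Answer: 5
Key observation: Synchronization is absorbing here: once all patches are equal they stay equal, and step 5 is the first all-equal step.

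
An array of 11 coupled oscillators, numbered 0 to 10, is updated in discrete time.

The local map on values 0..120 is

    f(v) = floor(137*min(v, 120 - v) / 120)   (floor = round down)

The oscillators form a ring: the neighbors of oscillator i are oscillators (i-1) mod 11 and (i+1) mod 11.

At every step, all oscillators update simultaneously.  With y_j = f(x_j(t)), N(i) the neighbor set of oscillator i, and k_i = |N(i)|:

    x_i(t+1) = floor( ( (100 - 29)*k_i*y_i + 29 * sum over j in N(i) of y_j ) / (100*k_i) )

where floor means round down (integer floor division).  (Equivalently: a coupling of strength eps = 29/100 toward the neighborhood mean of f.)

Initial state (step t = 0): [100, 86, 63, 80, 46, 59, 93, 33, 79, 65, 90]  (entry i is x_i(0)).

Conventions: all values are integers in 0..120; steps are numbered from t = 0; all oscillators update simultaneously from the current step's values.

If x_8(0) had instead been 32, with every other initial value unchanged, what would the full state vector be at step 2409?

Simulating step by step:
t=0: [100, 86, 63, 80, 46, 59, 93, 33, 32, 65, 90]
t=1: [26, 39, 58, 48, 53, 59, 36, 35, 39, 54, 36]
t=2: [32, 45, 61, 56, 60, 62, 44, 40, 45, 55, 42]
t=3: [39, 51, 64, 64, 66, 63, 51, 46, 51, 58, 47]
t=4: [47, 56, 62, 62, 61, 63, 58, 53, 58, 62, 53]
t=5: [55, 61, 65, 66, 66, 65, 64, 61, 65, 65, 59]
t=6: [63, 65, 62, 61, 61, 62, 63, 65, 62, 62, 65]
t=7: [64, 63, 65, 66, 66, 66, 64, 63, 65, 65, 63]
t=8: [63, 64, 62, 61, 61, 61, 63, 64, 62, 62, 64]
t=9: [64, 63, 65, 66, 67, 66, 65, 63, 65, 65, 63]
t=10: [63, 64, 62, 61, 60, 61, 62, 64, 62, 62, 64]
t=11: [64, 63, 65, 67, 67, 67, 65, 63, 65, 65, 63]
t=12: [63, 64, 62, 60, 60, 60, 62, 64, 62, 62, 64]
t=13: [64, 63, 65, 67, 68, 67, 65, 63, 65, 65, 63]
t=14: [63, 64, 62, 60, 59, 60, 62, 64, 62, 62, 64]
t=15: [64, 63, 65, 67, 67, 67, 65, 63, 65, 65, 63]

Answer: [64, 63, 65, 67, 68, 67, 65, 63, 65, 65, 63]
Key observation: The state at step 11, [64, 63, 65, 67, 67, 67, 65, 63, 65, 65, 63], reappears at step 15: the system is in a cycle of period 4 from step 11 on.  Therefore the state at step 2409 equals the state at step 11 + ((2409 - 11) mod 4) = 13, which is [64, 63, 65, 67, 68, 67, 65, 63, 65, 65, 63].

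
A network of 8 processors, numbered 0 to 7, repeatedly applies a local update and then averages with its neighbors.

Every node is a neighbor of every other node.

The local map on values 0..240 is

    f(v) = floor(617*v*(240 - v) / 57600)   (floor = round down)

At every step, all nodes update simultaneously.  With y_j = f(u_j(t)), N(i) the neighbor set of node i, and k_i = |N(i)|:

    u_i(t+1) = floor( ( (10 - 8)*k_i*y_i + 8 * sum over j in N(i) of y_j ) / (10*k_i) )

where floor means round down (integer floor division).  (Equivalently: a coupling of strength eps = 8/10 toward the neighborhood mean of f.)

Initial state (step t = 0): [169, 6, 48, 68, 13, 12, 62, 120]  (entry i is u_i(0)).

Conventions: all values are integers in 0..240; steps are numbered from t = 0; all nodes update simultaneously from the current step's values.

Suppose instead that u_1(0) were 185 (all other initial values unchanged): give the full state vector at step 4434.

Simulating step by step:
t=0: [169, 185, 48, 68, 13, 12, 62, 120]
t=1: [101, 99, 98, 101, 93, 92, 100, 103]
t=2: [148, 148, 148, 148, 148, 148, 148, 148]
t=3: [145, 145, 145, 145, 145, 145, 145, 145]
t=4: [147, 147, 147, 147, 147, 147, 147, 147]
t=5: [146, 146, 146, 146, 146, 146, 146, 146]
t=6: [147, 147, 147, 147, 147, 147, 147, 147]

Answer: [147, 147, 147, 147, 147, 147, 147, 147]
Key observation: The state at step 4, [147, 147, 147, 147, 147, 147, 147, 147], reappears at step 6: the system is in a cycle of period 2 from step 4 on.  Therefore the state at step 4434 equals the state at step 4 + ((4434 - 4) mod 2) = 4, which is [147, 147, 147, 147, 147, 147, 147, 147].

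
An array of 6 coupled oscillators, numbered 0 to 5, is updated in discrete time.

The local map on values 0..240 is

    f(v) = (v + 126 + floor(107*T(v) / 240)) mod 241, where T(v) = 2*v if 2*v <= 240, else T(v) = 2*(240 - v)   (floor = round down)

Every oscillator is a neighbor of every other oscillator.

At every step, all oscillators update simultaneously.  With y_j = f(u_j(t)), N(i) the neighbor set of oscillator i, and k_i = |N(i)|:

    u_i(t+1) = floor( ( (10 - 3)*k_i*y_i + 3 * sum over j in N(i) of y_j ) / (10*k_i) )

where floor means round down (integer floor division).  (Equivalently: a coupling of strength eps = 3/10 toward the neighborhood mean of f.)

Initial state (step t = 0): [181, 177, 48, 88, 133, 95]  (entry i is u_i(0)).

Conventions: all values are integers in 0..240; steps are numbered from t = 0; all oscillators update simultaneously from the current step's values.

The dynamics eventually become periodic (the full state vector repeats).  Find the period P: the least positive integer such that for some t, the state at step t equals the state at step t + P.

Answer: 16
Key observation: The state at step 24, [112, 112, 112, 112, 112, 112], reappears at step 40 — and no state repeats earlier — so the cycle the system enters has period 16.

Derivation:
t=0: [181, 177, 48, 88, 133, 95]
t=1: [116, 116, 179, 73, 113, 81]
t=2: [95, 95, 104, 43, 91, 53]
t=3: [82, 82, 93, 174, 78, 186]
t=4: [50, 50, 62, 99, 44, 100]
t=5: [188, 188, 49, 93, 181, 95]
t=6: [118, 118, 181, 80, 117, 82]
t=7: [100, 100, 106, 54, 98, 56]
t=8: [93, 93, 100, 191, 90, 193]
t=9: [67, 67, 76, 105, 64, 105]
t=10: [20, 20, 31, 66, 17, 66]
t=11: [145, 145, 158, 46, 142, 46]
t=12: [126, 126, 127, 189, 126, 189]
t=13: [112, 112, 112, 117, 112, 117]
t=14: [97, 97, 97, 103, 97, 103]
t=15: [69, 69, 69, 76, 69, 76]
t=16: [16, 16, 16, 24, 16, 24]
t=17: [157, 157, 157, 167, 157, 167]
t=18: [116, 116, 116, 116, 116, 116]
t=19: [104, 104, 104, 104, 104, 104]
t=20: [81, 81, 81, 81, 81, 81]
t=21: [38, 38, 38, 38, 38, 38]
t=22: [197, 197, 197, 197, 197, 197]
t=23: [120, 120, 120, 120, 120, 120]
t=24: [112, 112, 112, 112, 112, 112]
t=25: [96, 96, 96, 96, 96, 96]
t=26: [66, 66, 66, 66, 66, 66]
t=27: [9, 9, 9, 9, 9, 9]
t=28: [143, 143, 143, 143, 143, 143]
t=29: [114, 114, 114, 114, 114, 114]
t=30: [100, 100, 100, 100, 100, 100]
t=31: [74, 74, 74, 74, 74, 74]
t=32: [24, 24, 24, 24, 24, 24]
t=33: [171, 171, 171, 171, 171, 171]
t=34: [117, 117, 117, 117, 117, 117]
t=35: [106, 106, 106, 106, 106, 106]
t=36: [85, 85, 85, 85, 85, 85]
t=37: [45, 45, 45, 45, 45, 45]
t=38: [211, 211, 211, 211, 211, 211]
t=39: [121, 121, 121, 121, 121, 121]
t=40: [112, 112, 112, 112, 112, 112]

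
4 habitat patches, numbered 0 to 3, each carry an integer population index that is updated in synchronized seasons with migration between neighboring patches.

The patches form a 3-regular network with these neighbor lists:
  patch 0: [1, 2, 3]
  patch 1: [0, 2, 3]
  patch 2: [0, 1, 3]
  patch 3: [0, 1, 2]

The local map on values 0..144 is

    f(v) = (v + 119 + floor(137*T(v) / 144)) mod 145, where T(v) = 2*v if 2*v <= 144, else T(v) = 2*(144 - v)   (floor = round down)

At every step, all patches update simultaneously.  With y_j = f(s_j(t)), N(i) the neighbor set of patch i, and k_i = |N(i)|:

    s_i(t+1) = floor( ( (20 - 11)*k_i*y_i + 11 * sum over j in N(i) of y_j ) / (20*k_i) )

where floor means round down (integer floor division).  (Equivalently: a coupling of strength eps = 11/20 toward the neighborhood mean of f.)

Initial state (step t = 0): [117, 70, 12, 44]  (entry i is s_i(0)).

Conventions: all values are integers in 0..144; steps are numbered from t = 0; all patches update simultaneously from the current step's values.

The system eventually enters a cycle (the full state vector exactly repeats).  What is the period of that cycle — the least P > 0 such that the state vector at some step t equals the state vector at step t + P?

Answer: 2
Key observation: The state at step 10, [121, 121, 90, 121], reappears at step 12 — and no state repeats earlier — so the cycle the system enters has period 2.

Derivation:
t=0: [117, 70, 12, 44]
t=1: [89, 60, 54, 78]
t=2: [40, 35, 68, 42]
t=3: [76, 72, 59, 77]
t=4: [28, 29, 19, 28]
t=5: [50, 51, 43, 50]
t=6: [115, 116, 110, 115]
t=7: [117, 117, 80, 117]
t=8: [121, 121, 91, 121]
t=9: [116, 116, 84, 116]
t=10: [121, 121, 90, 121]
t=11: [116, 116, 85, 116]
t=12: [121, 121, 90, 121]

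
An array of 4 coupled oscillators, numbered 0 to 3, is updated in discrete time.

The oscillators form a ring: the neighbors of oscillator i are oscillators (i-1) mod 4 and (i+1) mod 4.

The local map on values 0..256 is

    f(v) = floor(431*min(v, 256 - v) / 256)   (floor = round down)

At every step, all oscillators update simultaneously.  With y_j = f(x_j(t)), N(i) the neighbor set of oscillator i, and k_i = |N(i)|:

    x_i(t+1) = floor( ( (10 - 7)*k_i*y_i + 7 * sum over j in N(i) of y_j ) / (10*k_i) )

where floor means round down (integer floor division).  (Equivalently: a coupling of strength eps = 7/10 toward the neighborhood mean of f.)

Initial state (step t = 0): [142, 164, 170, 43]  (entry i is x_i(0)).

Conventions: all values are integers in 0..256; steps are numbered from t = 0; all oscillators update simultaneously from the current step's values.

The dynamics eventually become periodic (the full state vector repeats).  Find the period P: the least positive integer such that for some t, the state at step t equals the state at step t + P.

Simulating step by step:
t=0: [142, 164, 170, 43]
t=1: [136, 163, 122, 138]
t=2: [184, 189, 185, 201]
t=3: [107, 117, 107, 111]
t=4: [187, 184, 187, 181]
t=5: [121, 117, 121, 119]
t=6: [199, 200, 199, 202]
t=7: [92, 94, 92, 93]
t=8: [156, 155, 156, 154]
t=9: [169, 168, 169, 168]
t=10: [147, 146, 147, 146]
t=11: [184, 183, 184, 183]
t=12: [121, 121, 121, 121]
t=13: [203, 203, 203, 203]
t=14: [89, 89, 89, 89]
t=15: [149, 149, 149, 149]
t=16: [180, 180, 180, 180]
t=17: [127, 127, 127, 127]
t=18: [213, 213, 213, 213]
t=19: [72, 72, 72, 72]
t=20: [121, 121, 121, 121]

Answer: 8
Key observation: The state at step 12, [121, 121, 121, 121], reappears at step 20 — and no state repeats earlier — so the cycle the system enters has period 8.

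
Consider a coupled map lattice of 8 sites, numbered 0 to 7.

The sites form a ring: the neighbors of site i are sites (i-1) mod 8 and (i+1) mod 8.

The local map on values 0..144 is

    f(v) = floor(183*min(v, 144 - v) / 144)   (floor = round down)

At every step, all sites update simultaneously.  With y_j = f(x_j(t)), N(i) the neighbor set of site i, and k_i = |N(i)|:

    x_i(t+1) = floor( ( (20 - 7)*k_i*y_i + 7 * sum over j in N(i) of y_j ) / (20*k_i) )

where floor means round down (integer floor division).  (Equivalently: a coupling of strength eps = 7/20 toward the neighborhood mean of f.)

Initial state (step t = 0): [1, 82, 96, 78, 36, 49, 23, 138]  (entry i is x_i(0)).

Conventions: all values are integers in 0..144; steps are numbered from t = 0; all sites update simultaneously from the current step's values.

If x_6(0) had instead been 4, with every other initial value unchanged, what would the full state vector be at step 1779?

Simulating step by step:
t=0: [1, 82, 96, 78, 36, 49, 4, 138]
t=1: [15, 61, 67, 72, 54, 49, 15, 5]
t=2: [26, 68, 84, 85, 70, 55, 24, 10]
t=3: [38, 74, 77, 76, 82, 65, 33, 18]
t=4: [50, 80, 85, 84, 80, 74, 44, 29]
t=5: [61, 76, 75, 76, 81, 81, 57, 44]
t=6: [74, 84, 86, 85, 81, 78, 70, 61]
t=7: [83, 77, 73, 74, 79, 83, 85, 80]
t=8: [79, 84, 88, 87, 82, 77, 75, 79]
t=9: [80, 76, 72, 72, 78, 84, 85, 82]
t=10: [81, 86, 90, 89, 83, 76, 75, 77]
t=11: [79, 73, 69, 70, 77, 84, 86, 84]
t=12: [82, 88, 87, 87, 83, 77, 74, 76]
t=13: [78, 72, 71, 72, 77, 84, 87, 84]
t=14: [83, 89, 90, 89, 84, 76, 73, 76]
t=15: [77, 70, 68, 70, 76, 84, 88, 85]
t=16: [83, 87, 86, 87, 84, 76, 72, 75]
t=17: [77, 73, 72, 72, 77, 85, 89, 85]
t=18: [83, 89, 90, 89, 84, 75, 70, 75]
t=19: [77, 70, 68, 70, 76, 85, 87, 85]
t=20: [83, 87, 86, 87, 84, 75, 72, 75]
t=21: [77, 73, 72, 72, 77, 85, 89, 85]

Answer: [77, 70, 68, 70, 76, 85, 87, 85]
Key observation: The state at step 17, [77, 73, 72, 72, 77, 85, 89, 85], reappears at step 21: the system is in a cycle of period 4 from step 17 on.  Therefore the state at step 1779 equals the state at step 17 + ((1779 - 17) mod 4) = 19, which is [77, 70, 68, 70, 76, 85, 87, 85].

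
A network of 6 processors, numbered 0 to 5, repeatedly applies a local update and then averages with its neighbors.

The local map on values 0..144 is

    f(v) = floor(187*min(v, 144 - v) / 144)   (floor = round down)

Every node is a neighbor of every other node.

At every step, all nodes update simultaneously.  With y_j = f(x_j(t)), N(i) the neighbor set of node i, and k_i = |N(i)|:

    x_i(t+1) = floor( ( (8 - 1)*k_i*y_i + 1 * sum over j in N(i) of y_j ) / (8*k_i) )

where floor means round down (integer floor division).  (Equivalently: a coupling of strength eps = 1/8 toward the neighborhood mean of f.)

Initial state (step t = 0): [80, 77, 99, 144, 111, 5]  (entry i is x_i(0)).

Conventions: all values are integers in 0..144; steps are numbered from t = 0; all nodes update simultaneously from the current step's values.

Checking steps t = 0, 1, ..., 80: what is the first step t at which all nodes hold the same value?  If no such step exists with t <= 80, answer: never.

Answer: never
Key observation: The state at step 11 reappears at step 13 — the system is in a cycle of period 2 from step 11 on.  No step 0..13 is synchronized, and the cycle repeats forever, so no step up to 80 (or ever) has all nodes equal.

Derivation:
t=0: [80, 77, 99, 144, 111, 5]  (not all equal)
t=1: [77, 80, 56, 6, 42, 12]  (not all equal)
t=2: [81, 78, 69, 13, 53, 20]  (not all equal)
t=3: [77, 81, 84, 22, 66, 30]  (not all equal)
t=4: [83, 78, 75, 33, 82, 42]  (not all equal)
t=5: [77, 82, 86, 46, 78, 56]  (not all equal)
t=6: [85, 79, 75, 61, 83, 72]  (not all equal)
t=7: [77, 83, 88, 79, 79, 91]  (not all equal)
t=8: [85, 79, 73, 83, 83, 69]  (not all equal)
t=9: [77, 83, 90, 79, 79, 88]  (not all equal)
t=10: [85, 79, 71, 83, 83, 73]  (not all equal)
t=11: [77, 83, 90, 79, 79, 90]  (not all equal)
t=12: [85, 79, 71, 83, 83, 71]  (not all equal)
t=13: [77, 83, 90, 79, 79, 90]  (not all equal)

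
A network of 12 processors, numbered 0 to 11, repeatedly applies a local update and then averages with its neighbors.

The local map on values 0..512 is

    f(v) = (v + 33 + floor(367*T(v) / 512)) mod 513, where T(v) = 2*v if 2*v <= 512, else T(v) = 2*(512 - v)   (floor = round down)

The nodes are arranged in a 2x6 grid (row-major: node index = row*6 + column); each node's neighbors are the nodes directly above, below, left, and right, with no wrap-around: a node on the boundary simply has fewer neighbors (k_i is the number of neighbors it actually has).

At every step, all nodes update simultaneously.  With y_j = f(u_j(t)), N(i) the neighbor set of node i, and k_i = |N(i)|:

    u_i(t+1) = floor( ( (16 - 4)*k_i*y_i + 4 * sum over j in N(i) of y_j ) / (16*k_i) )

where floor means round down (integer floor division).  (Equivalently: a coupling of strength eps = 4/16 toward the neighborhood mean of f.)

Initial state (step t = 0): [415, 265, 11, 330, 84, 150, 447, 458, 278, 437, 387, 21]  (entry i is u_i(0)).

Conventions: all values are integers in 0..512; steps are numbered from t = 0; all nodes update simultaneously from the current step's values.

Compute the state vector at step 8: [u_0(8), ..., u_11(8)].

Answer: [348, 302, 304, 319, 158, 152, 156, 308, 297, 305, 327, 337]

Derivation:
t=0: [415, 265, 11, 330, 84, 150, 447, 458, 278, 437, 387, 21]
t=1: [80, 119, 76, 112, 227, 338, 61, 68, 114, 75, 96, 123]
t=2: [233, 295, 240, 270, 110, 130, 188, 216, 285, 234, 251, 295]
t=3: [142, 114, 110, 143, 276, 315, 384, 95, 117, 99, 140, 154]
t=4: [333, 311, 309, 344, 173, 155, 145, 257, 307, 294, 347, 366]
t=5: [144, 120, 118, 136, 391, 376, 320, 158, 122, 121, 133, 135]
t=6: [342, 337, 324, 333, 130, 123, 186, 376, 335, 332, 331, 326]
t=7: [152, 105, 111, 129, 307, 306, 388, 125, 107, 109, 130, 139]
t=8: [348, 302, 304, 319, 158, 152, 156, 308, 297, 305, 327, 337]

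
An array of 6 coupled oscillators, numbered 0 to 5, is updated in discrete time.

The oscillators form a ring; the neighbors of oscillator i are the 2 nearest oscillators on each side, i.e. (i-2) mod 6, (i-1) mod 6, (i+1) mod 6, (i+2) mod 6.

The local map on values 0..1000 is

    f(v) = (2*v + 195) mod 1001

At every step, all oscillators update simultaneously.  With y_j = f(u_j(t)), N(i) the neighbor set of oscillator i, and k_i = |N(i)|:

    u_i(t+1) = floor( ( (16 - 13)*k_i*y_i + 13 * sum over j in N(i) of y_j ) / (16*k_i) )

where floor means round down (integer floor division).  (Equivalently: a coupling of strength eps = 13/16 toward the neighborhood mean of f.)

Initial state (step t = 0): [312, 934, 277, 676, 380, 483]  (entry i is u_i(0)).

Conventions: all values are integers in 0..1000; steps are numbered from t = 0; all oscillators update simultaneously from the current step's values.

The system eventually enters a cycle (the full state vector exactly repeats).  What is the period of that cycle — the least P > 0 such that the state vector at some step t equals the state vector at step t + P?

Answer: 12
Key observation: The state at step 7, [267, 267, 267, 267, 267, 267], reappears at step 19 — and no state repeats earlier — so the cycle the system enters has period 12.

Derivation:
t=0: [312, 934, 277, 676, 380, 483]
t=1: [544, 473, 624, 493, 640, 513]
t=2: [312, 254, 301, 292, 317, 259]
t=3: [771, 763, 785, 763, 786, 769]
t=4: [743, 734, 740, 740, 743, 734]
t=5: [671, 670, 674, 670, 673, 671]
t=6: [537, 536, 537, 537, 537, 536]
t=7: [267, 267, 267, 267, 267, 267]
t=8: [729, 729, 729, 729, 729, 729]
t=9: [652, 652, 652, 652, 652, 652]
t=10: [498, 498, 498, 498, 498, 498]
t=11: [190, 190, 190, 190, 190, 190]
t=12: [575, 575, 575, 575, 575, 575]
t=13: [344, 344, 344, 344, 344, 344]
t=14: [883, 883, 883, 883, 883, 883]
t=15: [960, 960, 960, 960, 960, 960]
t=16: [113, 113, 113, 113, 113, 113]
t=17: [421, 421, 421, 421, 421, 421]
t=18: [36, 36, 36, 36, 36, 36]
t=19: [267, 267, 267, 267, 267, 267]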